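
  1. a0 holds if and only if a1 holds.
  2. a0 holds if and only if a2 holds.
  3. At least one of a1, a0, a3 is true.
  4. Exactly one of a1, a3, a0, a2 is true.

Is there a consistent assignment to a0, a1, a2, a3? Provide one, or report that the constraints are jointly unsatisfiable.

a0 = False; a1 = False; a2 = False; a3 = True

  (1) a0=F, a1=F — same ✓
  (2) a0=F, a2=F — same ✓
  (3) {a1, a0, a3}: 1 true — at least one ✓
  (4) {a1, a3, a0, a2}: 1 true — exactly one ✓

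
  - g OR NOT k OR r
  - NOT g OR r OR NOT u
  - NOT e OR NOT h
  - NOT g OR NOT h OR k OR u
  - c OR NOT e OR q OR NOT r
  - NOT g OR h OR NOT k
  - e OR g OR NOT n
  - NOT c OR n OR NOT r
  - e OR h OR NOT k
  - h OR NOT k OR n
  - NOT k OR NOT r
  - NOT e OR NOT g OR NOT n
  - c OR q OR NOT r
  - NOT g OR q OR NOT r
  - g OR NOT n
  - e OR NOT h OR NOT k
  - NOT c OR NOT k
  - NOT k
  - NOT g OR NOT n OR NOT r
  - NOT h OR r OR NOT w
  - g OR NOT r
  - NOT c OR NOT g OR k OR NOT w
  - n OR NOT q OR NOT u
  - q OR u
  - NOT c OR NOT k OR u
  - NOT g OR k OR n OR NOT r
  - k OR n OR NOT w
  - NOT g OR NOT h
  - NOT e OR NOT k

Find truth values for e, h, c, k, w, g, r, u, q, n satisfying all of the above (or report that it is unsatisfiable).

Unit clause (NOT k) forces k = False.
Set e = True.
  then (NOT e OR NOT h) forces h = False.
Set c = True.
Try w = True:
  (NOT c OR NOT g OR k OR NOT w) forces g = False.
  (g OR NOT n) forces n = False.
  clause (k OR n OR NOT w) is falsified — backtrack.
So w = False.
Set g = False.
  then (g OR NOT n) forces n = False.
  then (g OR NOT r) forces r = False.
Set u = False.
  then (q OR u) forces q = True.
All clauses satisfied.

e = True, h = False, c = True, k = False, w = False, g = False, r = False, u = False, q = True, n = False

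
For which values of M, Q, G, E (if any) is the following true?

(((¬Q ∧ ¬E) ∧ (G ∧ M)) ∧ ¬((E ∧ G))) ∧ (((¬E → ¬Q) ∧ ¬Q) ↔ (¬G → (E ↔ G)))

M = True, Q = False, G = True, E = False

  ((¬Q ∧ ¬E) ∧ (G ∧ M)) ∧ ¬((E ∧ G)) = True
    (¬Q ∧ ¬E) ∧ (G ∧ M) = True
      ¬Q ∧ ¬E = True
        ¬Q = True
        ¬E = True
      G ∧ M = True
    ¬((E ∧ G)) = True
      E ∧ G = False
  ((¬E → ¬Q) ∧ ¬Q) ↔ (¬G → (E ↔ G)) = True
    (¬E → ¬Q) ∧ ¬Q = True
      ¬E → ¬Q = True
        ¬E = True
        ¬Q = True
      ¬Q = True
    ¬G → (E ↔ G) = True
      ¬G = False
      E ↔ G = False
Both conjuncts True, so the formula holds.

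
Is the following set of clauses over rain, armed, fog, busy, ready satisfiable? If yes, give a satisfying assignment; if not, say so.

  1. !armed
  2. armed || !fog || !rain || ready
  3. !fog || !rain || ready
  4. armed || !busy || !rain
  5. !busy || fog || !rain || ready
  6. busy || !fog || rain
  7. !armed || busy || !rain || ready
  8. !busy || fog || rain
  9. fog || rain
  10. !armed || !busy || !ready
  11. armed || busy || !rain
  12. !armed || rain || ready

rain=F, armed=F, fog=T, busy=T, ready=F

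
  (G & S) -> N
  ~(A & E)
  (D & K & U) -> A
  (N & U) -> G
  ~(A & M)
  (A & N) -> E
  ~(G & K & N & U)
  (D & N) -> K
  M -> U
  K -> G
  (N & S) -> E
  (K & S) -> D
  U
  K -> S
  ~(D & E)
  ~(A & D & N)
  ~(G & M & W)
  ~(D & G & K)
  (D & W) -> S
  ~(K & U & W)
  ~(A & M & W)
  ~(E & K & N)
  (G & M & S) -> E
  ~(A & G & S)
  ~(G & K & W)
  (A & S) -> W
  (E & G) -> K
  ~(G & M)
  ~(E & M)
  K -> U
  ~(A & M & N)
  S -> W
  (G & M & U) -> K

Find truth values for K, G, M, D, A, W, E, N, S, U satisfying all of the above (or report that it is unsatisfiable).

K=F; G=F; M=F; D=T; A=F; W=F; E=F; N=F; S=F; U=T

Unit clause (U) forces U = True.
Set K = False.
Set G = False.
  then (G | ~N | ~U) forces N = False.
Set M = False.
Set D = True.
  then (~D | ~E) forces E = False.
Set A = False.
Set W = False.
  then (~S | W) forces S = False.
All clauses satisfied.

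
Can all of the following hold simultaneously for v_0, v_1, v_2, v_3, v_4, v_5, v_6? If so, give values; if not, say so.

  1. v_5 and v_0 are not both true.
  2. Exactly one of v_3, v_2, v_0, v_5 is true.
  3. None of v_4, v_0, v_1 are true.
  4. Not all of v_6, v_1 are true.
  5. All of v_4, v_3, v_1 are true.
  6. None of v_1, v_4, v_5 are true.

The formula is unsatisfiable.

Case v_1 = True:
  Constraint (3) is violated (v_1=T) — contradiction.
Case v_1 = False:
  Constraint (5) is violated (v_1=F) — contradiction.
Both cases fail — unsatisfiable.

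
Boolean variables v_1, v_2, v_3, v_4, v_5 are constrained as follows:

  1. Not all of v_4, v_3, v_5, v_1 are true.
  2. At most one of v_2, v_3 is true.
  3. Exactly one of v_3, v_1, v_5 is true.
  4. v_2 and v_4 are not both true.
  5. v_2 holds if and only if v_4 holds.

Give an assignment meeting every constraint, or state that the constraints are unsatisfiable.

v_1 = False, v_2 = False, v_3 = False, v_4 = False, v_5 = True

  (1) {v_4, v_3, v_5, v_1}: 1/4 true — not all ✓
  (2) {v_2, v_3}: 0 true — at most one ✓
  (3) {v_3, v_1, v_5}: 1 true — exactly one ✓
  (4) v_2=F, v_4=F — not both ✓
  (5) v_2=F, v_4=F — same ✓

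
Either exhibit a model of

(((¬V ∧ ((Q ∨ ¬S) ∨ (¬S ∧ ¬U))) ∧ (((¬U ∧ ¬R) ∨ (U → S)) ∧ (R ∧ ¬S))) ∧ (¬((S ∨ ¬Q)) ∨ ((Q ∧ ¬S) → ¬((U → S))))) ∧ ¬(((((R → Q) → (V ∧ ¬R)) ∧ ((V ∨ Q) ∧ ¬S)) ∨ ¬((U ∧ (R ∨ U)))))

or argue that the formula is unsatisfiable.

Case S = True: the conjunct ¬S is False.
Case S = False: the formula simplifies to ((¬V ∧ (((¬U ∧ ¬R) ∨ ¬U) ∧ R)) ∧ (¬(¬Q) ∨ (Q → ¬(¬U)))) ∧ ¬(((((R → Q) → (V ∧ ¬R)) ∧ (V ∨ Q)) ∨ ¬((U ∧ (R ∨ U))))).
  U = True: the conjunct (¬U ∧ ¬R) ∨ ¬U becomes (False ∧ ¬R) ∨ ¬True = False.
  U = False: the conjunct ¬(((((R → Q) → (V ∧ ¬R)) ∧ (V ∨ Q)) ∨ ¬((U ∧ (R ∨ U))))) becomes ¬(((((R → Q) → (V ∧ ¬R)) ∧ (V ∨ Q)) ∨ True)) = False.
Both cases fail — unsatisfiable.

Unsatisfiable — no assignment works.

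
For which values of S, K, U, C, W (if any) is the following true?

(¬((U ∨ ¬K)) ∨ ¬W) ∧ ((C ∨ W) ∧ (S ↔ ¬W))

S = True, K = True, U = True, C = True, W = False

  ¬((U ∨ ¬K)) ∨ ¬W = True
    ¬((U ∨ ¬K)) = False
      U ∨ ¬K = True
        ¬K = False
    ¬W = True
  (C ∨ W) ∧ (S ↔ ¬W) = True
    C ∨ W = True
    S ↔ ¬W = True
      ¬W = True
Both conjuncts True, so the formula holds.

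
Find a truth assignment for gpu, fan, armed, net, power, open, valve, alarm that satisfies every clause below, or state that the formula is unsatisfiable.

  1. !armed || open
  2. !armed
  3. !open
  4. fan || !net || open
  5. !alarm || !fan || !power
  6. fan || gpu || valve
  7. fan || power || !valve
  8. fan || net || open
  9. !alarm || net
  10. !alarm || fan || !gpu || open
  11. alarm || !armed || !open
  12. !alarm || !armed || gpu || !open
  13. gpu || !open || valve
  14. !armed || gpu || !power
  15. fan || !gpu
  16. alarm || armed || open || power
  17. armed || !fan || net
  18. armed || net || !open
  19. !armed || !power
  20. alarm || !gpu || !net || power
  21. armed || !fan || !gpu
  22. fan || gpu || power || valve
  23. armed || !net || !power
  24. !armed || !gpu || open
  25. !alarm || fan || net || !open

Unit clause (!armed) forces armed = False.
Unit clause (!open) forces open = False.
Set gpu = False.
Try fan = False:
  (fan || !net || open) forces net = False.
  clause (fan || net || open) is falsified — backtrack.
So fan = True.
  then (armed || !fan || net) forces net = True.
  then (armed || !net || !power) forces power = False.
  then (alarm || armed || open || power) forces alarm = True.
Set valve = True.
All clauses satisfied.

gpu=F; fan=T; armed=F; net=T; power=F; open=F; valve=T; alarm=T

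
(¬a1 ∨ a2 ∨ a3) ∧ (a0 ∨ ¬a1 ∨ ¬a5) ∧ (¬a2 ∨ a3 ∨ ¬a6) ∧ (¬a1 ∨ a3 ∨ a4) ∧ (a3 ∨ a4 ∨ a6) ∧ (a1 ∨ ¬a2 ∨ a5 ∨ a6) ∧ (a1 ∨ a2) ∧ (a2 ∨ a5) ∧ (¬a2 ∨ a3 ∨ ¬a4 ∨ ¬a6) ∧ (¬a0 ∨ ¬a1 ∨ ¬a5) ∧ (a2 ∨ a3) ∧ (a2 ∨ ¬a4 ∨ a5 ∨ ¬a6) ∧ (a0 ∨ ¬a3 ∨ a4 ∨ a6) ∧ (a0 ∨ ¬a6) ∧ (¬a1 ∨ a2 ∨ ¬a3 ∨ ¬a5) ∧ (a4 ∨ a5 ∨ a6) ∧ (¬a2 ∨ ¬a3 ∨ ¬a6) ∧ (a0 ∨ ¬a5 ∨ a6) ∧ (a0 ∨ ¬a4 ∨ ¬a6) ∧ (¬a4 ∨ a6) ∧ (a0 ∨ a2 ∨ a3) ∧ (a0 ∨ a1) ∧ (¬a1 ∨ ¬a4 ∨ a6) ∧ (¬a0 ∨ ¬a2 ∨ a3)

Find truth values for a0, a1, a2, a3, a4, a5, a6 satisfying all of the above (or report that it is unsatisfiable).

a0 = True, a1 = False, a2 = True, a3 = True, a4 = False, a5 = True, a6 = False

Set a0 = True.
Set a1 = False.
  then (a1 ∨ a2) forces a2 = True.
  then (¬a0 ∨ ¬a2 ∨ a3) forces a3 = True.
  then (¬a2 ∨ ¬a3 ∨ ¬a6) forces a6 = False.
  then (¬a4 ∨ a6) forces a4 = False.
  then (a1 ∨ ¬a2 ∨ a5 ∨ a6) forces a5 = True.
All clauses satisfied.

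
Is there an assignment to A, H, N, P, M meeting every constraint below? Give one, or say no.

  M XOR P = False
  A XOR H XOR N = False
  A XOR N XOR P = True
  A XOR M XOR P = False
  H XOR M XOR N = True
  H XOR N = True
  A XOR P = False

Unsatisfiable — no assignment works.

Adding constraints 1, 2, 4, 6 mod 2: every variable appears an even number of times on the left, so the left side is 0.
But the right sides sum to 1 (mod 2). 0 ≠ 1 — the system is inconsistent.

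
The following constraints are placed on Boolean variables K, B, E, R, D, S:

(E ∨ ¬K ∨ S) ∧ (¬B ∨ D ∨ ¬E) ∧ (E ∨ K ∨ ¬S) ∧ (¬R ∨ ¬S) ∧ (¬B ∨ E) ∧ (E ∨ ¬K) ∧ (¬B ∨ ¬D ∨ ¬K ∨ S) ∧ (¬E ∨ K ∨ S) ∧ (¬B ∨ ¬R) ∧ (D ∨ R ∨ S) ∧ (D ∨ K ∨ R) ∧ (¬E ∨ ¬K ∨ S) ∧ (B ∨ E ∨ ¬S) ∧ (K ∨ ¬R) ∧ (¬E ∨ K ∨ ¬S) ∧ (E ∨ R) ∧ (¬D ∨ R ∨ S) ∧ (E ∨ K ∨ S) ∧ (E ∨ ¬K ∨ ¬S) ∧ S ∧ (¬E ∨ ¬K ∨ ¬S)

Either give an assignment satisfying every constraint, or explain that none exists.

UNSATISFIABLE

Case S = True:
  (¬R ∨ ¬S) forces R = False.
  (E ∨ R) forces E = True.
  (¬E ∨ K ∨ ¬S) forces K = True.
  Clause (¬E ∨ ¬K ∨ ¬S) is falsified — contradiction.
Case S = False:
  Clause (S) is falsified — contradiction.
Both cases fail, so the formula is unsatisfiable.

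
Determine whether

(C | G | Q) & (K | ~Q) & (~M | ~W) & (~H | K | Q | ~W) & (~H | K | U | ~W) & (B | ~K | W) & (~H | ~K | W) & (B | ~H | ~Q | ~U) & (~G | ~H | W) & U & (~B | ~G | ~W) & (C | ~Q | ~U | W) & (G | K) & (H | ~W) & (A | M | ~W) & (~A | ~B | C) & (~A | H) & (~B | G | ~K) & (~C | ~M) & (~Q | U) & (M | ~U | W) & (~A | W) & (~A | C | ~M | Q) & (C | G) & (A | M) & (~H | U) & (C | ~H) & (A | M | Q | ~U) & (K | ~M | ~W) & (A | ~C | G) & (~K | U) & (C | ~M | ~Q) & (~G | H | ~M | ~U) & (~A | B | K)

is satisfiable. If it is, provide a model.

G = False, C = True, Q = False, H = True, A = True, B = False, W = True, K = True, U = True, M = False

Unit clause (U) forces U = True.
Set G = False.
  then (G | K) forces K = True.
  then (~B | G | ~K) forces B = False.
  then (C | G) forces C = True.
  then (A | ~C | G) forces A = True.
  then (B | ~K | W) forces W = True.
  then (H | ~W) forces H = True.
  then (~C | ~M) forces M = False.
  then (B | ~H | ~Q | ~U) forces Q = False.
All clauses satisfied.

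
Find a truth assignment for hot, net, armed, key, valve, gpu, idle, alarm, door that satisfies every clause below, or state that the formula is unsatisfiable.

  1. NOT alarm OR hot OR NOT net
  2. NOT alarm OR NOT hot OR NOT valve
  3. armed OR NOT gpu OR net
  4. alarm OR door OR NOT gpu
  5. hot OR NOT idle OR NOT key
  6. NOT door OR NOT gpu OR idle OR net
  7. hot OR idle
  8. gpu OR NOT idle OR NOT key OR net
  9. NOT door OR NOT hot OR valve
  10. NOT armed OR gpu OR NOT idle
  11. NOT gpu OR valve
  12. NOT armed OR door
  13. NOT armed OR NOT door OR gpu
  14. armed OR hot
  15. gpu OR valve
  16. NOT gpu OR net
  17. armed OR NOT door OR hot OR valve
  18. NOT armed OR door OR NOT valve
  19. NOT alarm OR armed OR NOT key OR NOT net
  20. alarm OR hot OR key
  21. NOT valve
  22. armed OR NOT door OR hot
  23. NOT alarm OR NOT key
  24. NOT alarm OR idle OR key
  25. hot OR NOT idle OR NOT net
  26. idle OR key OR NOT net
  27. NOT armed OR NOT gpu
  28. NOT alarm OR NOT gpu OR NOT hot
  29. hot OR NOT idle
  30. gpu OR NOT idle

Unsatisfiable

Case valve = True:
  Clause (NOT valve) is falsified — contradiction.
Case valve = False:
  (NOT gpu OR valve) forces gpu = False.
  Clause (gpu OR valve) is falsified — contradiction.
Both cases fail, so the formula is unsatisfiable.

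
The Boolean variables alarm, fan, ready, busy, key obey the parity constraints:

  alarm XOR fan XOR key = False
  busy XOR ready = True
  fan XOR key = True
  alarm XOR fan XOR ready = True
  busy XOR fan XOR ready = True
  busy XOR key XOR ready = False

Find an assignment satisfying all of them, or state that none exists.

alarm=T, fan=F, ready=F, busy=T, key=T

alarm XOR fan XOR key = T XOR F XOR T = False ✓
busy XOR ready = T XOR F = True ✓
fan XOR key = F XOR T = True ✓
alarm XOR fan XOR ready = T XOR F XOR F = True ✓
busy XOR fan XOR ready = T XOR F XOR F = True ✓
busy XOR key XOR ready = T XOR T XOR F = False ✓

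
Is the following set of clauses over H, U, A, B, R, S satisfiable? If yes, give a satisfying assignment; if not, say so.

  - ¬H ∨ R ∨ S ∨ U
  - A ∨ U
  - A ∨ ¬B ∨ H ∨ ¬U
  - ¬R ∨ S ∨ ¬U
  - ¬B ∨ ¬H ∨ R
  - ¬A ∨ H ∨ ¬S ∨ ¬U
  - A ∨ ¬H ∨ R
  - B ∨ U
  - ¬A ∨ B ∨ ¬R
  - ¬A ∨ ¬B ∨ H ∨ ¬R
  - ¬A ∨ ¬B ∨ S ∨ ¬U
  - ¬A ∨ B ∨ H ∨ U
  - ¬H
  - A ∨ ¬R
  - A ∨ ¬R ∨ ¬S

H: False; U: False; A: True; B: True; R: False; S: False

Unit clause (¬H) forces H = False.
Set U = False.
  then (A ∨ U) forces A = True.
  then (B ∨ U) forces B = True.
  then (¬A ∨ ¬B ∨ H ∨ ¬R) forces R = False.
Set S = False.
All clauses satisfied.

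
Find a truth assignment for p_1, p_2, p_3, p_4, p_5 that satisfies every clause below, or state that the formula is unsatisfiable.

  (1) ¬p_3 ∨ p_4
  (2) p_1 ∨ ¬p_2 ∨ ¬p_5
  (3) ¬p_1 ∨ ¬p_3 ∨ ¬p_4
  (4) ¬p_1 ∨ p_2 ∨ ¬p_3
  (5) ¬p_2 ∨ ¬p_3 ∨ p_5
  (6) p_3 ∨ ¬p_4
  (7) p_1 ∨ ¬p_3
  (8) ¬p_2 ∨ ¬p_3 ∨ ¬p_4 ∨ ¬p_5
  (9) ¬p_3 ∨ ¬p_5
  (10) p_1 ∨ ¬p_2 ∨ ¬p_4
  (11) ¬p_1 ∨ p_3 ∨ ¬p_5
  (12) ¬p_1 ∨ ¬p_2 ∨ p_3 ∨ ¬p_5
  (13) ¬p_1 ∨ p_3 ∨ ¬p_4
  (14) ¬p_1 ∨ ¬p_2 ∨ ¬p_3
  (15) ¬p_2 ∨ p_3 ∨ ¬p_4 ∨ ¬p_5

Set p_1 = False.
  then (p_1 ∨ ¬p_3) forces p_3 = False.
  then (p_3 ∨ ¬p_4) forces p_4 = False.
Set p_2 = False.
Set p_5 = True.
All clauses satisfied.

p_1=F, p_2=F, p_3=F, p_4=F, p_5=T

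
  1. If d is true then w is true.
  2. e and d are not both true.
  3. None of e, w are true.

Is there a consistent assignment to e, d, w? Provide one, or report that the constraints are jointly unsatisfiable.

e=F; d=F; w=F

  (1) d=F ⇒ w: vacuous ✓
  (2) e=F, d=F — not both ✓
  (3) {e, w}: 0 true — none ✓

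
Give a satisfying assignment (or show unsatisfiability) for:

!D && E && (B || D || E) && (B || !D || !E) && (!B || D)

B = False, D = False, E = True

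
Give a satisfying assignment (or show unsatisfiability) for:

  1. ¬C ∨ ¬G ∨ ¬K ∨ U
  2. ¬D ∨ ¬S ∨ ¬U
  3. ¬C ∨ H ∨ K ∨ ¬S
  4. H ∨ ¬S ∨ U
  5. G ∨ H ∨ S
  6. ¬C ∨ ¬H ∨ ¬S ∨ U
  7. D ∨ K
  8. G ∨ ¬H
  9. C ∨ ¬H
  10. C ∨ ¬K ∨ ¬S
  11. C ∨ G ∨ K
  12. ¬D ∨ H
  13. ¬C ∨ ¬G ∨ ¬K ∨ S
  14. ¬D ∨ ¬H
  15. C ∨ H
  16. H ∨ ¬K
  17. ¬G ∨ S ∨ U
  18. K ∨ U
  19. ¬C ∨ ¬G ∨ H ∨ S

Try D = True:
  (¬D ∨ H) forces H = True.
  clause (¬D ∨ ¬H) is falsified — backtrack.
So D = False.
  then (D ∨ K) forces K = True.
  then (H ∨ ¬K) forces H = True.
  then (G ∨ ¬H) forces G = True.
  then (C ∨ ¬H) forces C = True.
  then (¬C ∨ ¬G ∨ ¬K ∨ S) forces S = True.
  then (¬C ∨ ¬G ∨ ¬K ∨ U) forces U = True.
All clauses satisfied.

D = False; U = True; K = True; C = True; H = True; G = True; S = True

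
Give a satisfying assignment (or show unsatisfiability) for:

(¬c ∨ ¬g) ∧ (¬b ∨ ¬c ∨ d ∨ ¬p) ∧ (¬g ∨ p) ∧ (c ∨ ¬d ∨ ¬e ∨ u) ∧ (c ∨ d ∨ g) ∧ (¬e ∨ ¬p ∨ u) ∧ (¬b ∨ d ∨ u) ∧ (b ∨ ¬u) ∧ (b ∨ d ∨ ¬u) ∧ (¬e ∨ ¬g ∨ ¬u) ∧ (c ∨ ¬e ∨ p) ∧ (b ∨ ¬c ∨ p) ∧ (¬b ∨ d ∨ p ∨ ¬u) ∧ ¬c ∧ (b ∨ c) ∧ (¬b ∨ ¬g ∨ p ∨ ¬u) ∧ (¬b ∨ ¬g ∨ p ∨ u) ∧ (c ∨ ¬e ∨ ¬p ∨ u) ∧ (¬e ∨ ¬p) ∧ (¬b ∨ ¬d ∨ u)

Unit clause (¬c) forces c = False.
In (b ∨ c) only b is left, so b = True.
Try u = False:
  (¬b ∨ d ∨ u) forces d = True.
  clause (¬b ∨ ¬d ∨ u) is falsified — backtrack.
So u = True.
Set p = False.
  then (¬g ∨ p) forces g = False.
  then (c ∨ d ∨ g) forces d = True.
  then (c ∨ ¬e ∨ p) forces e = False.
All clauses satisfied.

b = True; u = True; p = False; d = True; g = False; c = False; e = False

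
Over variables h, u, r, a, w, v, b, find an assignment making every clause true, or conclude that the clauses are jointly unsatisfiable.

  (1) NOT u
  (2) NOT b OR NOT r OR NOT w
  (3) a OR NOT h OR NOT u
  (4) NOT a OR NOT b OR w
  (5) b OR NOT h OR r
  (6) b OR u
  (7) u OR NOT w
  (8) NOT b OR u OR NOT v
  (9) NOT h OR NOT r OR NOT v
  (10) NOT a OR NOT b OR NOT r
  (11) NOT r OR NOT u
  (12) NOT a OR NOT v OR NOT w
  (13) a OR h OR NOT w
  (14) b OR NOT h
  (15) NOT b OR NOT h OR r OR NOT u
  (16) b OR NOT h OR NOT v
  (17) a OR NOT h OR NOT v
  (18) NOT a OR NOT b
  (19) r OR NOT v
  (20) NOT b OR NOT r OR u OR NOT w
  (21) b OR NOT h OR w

h: True; u: False; r: False; a: False; w: False; v: False; b: True

Unit clause (NOT u) forces u = False.
In (b OR u) only b is left, so b = True.
In (u OR NOT w) only NOT w is left, so w = False.
In (NOT b OR u OR NOT v) only NOT v is left, so v = False.
In (NOT a OR NOT b) only NOT a is left, so a = False.
Set h = True.
Set r = False.
All clauses satisfied.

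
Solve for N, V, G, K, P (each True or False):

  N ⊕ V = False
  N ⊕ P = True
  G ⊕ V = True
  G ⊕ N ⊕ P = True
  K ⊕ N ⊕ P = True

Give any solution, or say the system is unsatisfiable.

N = True, V = True, G = False, K = False, P = False

N ⊕ V = T ⊕ T = False ✓
N ⊕ P = T ⊕ F = True ✓
G ⊕ V = F ⊕ T = True ✓
G ⊕ N ⊕ P = F ⊕ T ⊕ F = True ✓
K ⊕ N ⊕ P = F ⊕ T ⊕ F = True ✓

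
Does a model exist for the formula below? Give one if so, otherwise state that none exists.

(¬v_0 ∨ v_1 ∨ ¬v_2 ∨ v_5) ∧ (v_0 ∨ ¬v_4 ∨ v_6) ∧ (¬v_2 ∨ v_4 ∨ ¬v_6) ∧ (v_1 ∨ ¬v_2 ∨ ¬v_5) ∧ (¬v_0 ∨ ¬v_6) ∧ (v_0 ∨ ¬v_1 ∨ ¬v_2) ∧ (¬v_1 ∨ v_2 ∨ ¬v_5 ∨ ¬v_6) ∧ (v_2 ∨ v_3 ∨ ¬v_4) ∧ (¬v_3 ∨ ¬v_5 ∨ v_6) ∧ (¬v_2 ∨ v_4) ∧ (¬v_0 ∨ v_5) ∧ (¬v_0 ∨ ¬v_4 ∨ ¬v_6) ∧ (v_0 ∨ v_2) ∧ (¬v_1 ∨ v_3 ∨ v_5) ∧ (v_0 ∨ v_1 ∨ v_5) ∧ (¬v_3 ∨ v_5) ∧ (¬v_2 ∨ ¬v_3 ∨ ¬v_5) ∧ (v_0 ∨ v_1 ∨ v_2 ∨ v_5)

v_0=T, v_1=T, v_2=F, v_3=F, v_4=F, v_5=T, v_6=F

Set v_0 = True.
  then (¬v_0 ∨ ¬v_6) forces v_6 = False.
  then (¬v_0 ∨ v_5) forces v_5 = True.
  then (¬v_3 ∨ ¬v_5 ∨ v_6) forces v_3 = False.
Set v_1 = True.
Set v_2 = False.
  then (v_2 ∨ v_3 ∨ ¬v_4) forces v_4 = False.
All clauses satisfied.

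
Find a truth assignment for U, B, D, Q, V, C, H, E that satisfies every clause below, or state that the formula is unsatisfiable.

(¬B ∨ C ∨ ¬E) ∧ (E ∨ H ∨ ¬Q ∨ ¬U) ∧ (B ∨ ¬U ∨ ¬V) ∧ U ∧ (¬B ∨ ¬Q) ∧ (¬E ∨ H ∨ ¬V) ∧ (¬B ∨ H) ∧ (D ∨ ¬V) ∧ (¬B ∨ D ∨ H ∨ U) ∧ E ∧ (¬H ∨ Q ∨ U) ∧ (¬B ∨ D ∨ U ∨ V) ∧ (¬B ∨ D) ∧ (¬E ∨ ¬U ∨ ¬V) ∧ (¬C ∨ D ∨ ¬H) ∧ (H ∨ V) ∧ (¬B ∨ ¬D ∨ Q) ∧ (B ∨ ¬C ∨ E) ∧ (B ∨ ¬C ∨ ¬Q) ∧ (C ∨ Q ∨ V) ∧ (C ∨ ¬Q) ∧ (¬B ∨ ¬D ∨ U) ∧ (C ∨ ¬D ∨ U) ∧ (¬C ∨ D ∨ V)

U = True, B = False, D = True, Q = False, V = False, C = True, H = True, E = True

Unit clause (U) forces U = True.
Unit clause (E) forces E = True.
In (¬E ∨ ¬U ∨ ¬V) only ¬V is left, so V = False.
In (H ∨ V) only H is left, so H = True.
Set B = False.
Try D = False:
  (¬C ∨ D ∨ ¬H) forces C = False.
  (C ∨ Q ∨ V) forces Q = True.
  clause (C ∨ ¬Q) is falsified — backtrack.
So D = True.
Set Q = False.
  then (C ∨ Q ∨ V) forces C = True.
All clauses satisfied.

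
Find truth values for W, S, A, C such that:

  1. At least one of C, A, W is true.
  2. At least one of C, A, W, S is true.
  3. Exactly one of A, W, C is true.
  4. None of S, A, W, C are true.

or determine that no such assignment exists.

Case W = True:
  Constraint (4) is violated (W=T) — contradiction.
Case W = False:
  (4) forces S = False.
  (4) forces A = False.
  (1) with A=F, W=F forces C = True.
  Constraint (4) is violated (C=T) — contradiction.
Both cases fail — unsatisfiable.

Unsatisfiable — no assignment works.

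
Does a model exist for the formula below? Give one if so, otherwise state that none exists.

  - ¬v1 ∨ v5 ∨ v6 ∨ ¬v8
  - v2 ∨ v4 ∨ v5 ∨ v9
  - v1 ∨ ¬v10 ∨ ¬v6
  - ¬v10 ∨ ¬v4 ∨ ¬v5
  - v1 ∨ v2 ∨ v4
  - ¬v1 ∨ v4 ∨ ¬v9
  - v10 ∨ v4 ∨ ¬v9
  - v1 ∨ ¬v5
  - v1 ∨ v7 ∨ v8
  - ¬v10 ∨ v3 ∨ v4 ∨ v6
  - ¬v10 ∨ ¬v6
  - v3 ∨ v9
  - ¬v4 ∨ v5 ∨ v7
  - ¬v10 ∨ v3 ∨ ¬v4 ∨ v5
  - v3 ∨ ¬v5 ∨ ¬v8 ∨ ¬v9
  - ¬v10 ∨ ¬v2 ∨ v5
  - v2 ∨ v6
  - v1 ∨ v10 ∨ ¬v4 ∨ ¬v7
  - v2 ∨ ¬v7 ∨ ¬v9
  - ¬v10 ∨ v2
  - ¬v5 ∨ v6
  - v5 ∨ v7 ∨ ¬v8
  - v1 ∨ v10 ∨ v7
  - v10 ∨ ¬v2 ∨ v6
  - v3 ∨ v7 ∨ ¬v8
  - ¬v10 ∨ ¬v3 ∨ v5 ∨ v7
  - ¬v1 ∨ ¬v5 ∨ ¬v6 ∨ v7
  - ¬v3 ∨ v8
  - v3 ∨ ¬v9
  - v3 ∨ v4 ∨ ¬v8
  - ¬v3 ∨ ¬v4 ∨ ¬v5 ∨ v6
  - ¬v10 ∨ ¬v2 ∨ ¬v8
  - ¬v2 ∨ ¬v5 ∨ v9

v1: True, v2: False, v3: True, v4: True, v5: False, v6: True, v7: True, v8: True, v9: False, v10: False

Set v1 = True.
Set v2 = False.
  then (v2 ∨ v6) forces v6 = True.
  then (¬v10 ∨ v2) forces v10 = False.
Set v3 = True.
  then (¬v3 ∨ v8) forces v8 = True.
Set v4 = True.
Set v5 = False.
  then (¬v4 ∨ v5 ∨ v7) forces v7 = True.
  then (v2 ∨ ¬v7 ∨ ¬v9) forces v9 = False.
All clauses satisfied.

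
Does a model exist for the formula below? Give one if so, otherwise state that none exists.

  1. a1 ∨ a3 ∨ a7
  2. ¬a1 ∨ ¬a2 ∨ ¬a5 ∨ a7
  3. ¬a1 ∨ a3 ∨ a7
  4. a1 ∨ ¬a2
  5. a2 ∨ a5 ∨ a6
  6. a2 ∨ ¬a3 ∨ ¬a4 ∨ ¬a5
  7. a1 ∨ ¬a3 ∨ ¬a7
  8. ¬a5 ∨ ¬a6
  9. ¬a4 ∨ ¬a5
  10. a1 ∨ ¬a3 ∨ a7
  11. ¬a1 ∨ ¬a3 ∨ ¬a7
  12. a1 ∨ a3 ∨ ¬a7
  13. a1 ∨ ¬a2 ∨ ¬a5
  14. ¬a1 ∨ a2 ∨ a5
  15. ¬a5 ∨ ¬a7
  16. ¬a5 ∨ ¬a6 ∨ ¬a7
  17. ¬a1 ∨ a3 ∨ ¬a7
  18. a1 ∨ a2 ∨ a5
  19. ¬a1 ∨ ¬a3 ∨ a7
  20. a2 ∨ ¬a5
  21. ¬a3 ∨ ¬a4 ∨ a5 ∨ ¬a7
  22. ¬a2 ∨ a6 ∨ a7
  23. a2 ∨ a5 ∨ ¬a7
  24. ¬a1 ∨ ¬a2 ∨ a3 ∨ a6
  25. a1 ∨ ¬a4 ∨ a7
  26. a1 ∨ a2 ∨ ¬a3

Case a7 = True:
  (¬a5 ∨ ¬a7) forces a5 = False.
  (a2 ∨ a5 ∨ ¬a7) forces a2 = True.
  (a1 ∨ ¬a2) forces a1 = True.
  (¬a1 ∨ ¬a3 ∨ ¬a7) forces a3 = False.
  Clause (¬a1 ∨ a3 ∨ ¬a7) is falsified — contradiction.
Case a7 = False:
  If a1 = True:
    (¬a1 ∨ a3 ∨ a7) forces a3 = True.
    clause (¬a1 ∨ ¬a3 ∨ a7) is falsified.
  If a1 = False:
    (a1 ∨ a3 ∨ a7) forces a3 = True.
    clause (a1 ∨ ¬a3 ∨ a7) is falsified.
  Every sub-case reaches a contradiction.
Both cases fail, so the formula is unsatisfiable.

No satisfying assignment exists.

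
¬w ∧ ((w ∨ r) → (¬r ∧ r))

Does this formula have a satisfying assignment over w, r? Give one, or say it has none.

w=F, r=F

  ¬w = True
  (w ∨ r) → (¬r ∧ r) = True
    w ∨ r = False
    ¬r ∧ r = False
      ¬r = True
Both conjuncts True, so the formula holds.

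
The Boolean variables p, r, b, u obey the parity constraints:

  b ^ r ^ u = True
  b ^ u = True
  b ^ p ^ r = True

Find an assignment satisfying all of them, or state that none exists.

p: True, r: False, b: False, u: True

b ^ r ^ u = F ^ F ^ T = True ✓
b ^ u = F ^ T = True ✓
b ^ p ^ r = F ^ T ^ F = True ✓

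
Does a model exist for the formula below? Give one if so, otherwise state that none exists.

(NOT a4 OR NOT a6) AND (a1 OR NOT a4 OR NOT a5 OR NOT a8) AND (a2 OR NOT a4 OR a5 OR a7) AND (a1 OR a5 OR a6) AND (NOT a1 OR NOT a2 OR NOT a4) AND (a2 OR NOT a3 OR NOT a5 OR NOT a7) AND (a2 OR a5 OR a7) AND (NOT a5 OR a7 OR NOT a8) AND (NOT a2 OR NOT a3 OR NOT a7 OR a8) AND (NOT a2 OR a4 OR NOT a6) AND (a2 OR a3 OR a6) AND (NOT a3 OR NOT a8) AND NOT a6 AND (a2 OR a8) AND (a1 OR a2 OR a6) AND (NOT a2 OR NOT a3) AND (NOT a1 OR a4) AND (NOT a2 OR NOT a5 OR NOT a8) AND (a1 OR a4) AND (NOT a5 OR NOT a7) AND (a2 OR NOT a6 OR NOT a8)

a1 = False; a2 = True; a3 = False; a4 = True; a5 = True; a6 = False; a7 = False; a8 = False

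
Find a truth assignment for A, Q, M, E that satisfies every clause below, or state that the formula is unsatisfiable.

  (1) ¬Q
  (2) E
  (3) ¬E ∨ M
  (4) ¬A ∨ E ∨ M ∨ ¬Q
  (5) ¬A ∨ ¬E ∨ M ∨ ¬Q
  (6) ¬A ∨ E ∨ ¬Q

Unit clause (¬Q) forces Q = False.
Unit clause (E) forces E = True.
In (¬E ∨ M) only M is left, so M = True.
Set A = False.
All clauses satisfied.

A = False, Q = False, M = True, E = True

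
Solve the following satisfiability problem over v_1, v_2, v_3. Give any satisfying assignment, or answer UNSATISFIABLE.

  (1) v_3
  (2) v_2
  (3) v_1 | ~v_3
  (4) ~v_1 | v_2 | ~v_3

v_1=T; v_2=T; v_3=T

Unit clause (v_3) forces v_3 = True.
Unit clause (v_2) forces v_2 = True.
In (v_1 | ~v_3) only v_1 is left, so v_1 = True.
All clauses satisfied.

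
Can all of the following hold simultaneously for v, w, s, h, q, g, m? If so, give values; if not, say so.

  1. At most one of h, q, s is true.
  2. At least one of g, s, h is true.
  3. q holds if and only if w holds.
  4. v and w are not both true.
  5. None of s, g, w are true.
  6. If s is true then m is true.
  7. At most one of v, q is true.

v = False; w = False; s = False; h = True; q = False; g = False; m = True

  (1) {h, q, s}: 1 true — at most one ✓
  (2) {g, s, h}: 1 true — at least one ✓
  (3) q=F, w=F — same ✓
  (4) v=F, w=F — not both ✓
  (5) {s, g, w}: 0 true — none ✓
  (6) s=F ⇒ m: vacuous ✓
  (7) {v, q}: 0 true — at most one ✓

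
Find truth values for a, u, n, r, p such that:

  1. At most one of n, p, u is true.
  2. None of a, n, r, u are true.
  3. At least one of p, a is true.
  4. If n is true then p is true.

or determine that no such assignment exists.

a = False, u = False, n = False, r = False, p = True

  (1) {n, p, u}: 1 true — at most one ✓
  (2) {a, n, r, u}: 0 true — none ✓
  (3) {p, a}: 1 true — at least one ✓
  (4) n=F ⇒ p: vacuous ✓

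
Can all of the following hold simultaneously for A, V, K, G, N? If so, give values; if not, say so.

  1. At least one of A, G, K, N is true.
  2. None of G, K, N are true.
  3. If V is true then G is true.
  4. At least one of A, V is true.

A: True, V: False, K: False, G: False, N: False

  (1) {A, G, K, N}: 1 true — at least one ✓
  (2) {G, K, N}: 0 true — none ✓
  (3) V=F ⇒ G: vacuous ✓
  (4) {A, V}: 1 true — at least one ✓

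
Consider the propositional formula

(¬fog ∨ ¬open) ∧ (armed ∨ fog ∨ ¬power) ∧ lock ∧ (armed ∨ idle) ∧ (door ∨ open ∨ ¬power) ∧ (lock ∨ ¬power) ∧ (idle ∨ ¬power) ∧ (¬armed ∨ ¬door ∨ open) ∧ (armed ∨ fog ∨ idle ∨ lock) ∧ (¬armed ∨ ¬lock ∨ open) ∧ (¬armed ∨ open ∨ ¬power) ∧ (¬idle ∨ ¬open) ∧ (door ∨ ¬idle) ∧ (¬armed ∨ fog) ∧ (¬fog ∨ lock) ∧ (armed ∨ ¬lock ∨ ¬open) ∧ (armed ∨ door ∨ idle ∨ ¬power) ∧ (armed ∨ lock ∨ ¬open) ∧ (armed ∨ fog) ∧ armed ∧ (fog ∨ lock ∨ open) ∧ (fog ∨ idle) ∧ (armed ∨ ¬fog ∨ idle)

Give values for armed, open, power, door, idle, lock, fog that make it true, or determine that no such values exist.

Case armed = True:
  (lock) forces lock = True.
  (¬armed ∨ ¬lock ∨ open) forces open = True.
  (¬fog ∨ ¬open) forces fog = False.
  Clause (¬armed ∨ fog) is falsified — contradiction.
Case armed = False:
  Clause (armed) is falsified — contradiction.
Both cases fail, so the formula is unsatisfiable.

Unsatisfiable — no assignment works.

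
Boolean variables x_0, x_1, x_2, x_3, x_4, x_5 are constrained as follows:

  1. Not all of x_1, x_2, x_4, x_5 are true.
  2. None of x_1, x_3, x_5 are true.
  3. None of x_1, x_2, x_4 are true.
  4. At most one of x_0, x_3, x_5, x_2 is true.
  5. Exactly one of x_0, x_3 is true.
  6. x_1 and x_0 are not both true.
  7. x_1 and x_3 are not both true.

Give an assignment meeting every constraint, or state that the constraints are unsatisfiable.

x_0 = True, x_1 = False, x_2 = False, x_3 = False, x_4 = False, x_5 = False

  (1) {x_1, x_2, x_4, x_5}: 0/4 true — not all ✓
  (2) {x_1, x_3, x_5}: 0 true — none ✓
  (3) {x_1, x_2, x_4}: 0 true — none ✓
  (4) {x_0, x_3, x_5, x_2}: 1 true — at most one ✓
  (5) {x_0, x_3}: 1 true — exactly one ✓
  (6) x_1=F, x_0=T — not both ✓
  (7) x_1=F, x_3=F — not both ✓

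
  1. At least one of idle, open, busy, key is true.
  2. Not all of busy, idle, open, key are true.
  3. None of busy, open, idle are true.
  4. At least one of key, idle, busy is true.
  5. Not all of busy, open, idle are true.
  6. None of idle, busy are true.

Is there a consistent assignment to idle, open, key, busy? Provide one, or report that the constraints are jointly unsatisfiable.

idle: False, open: False, key: True, busy: False

  (1) {idle, open, busy, key}: 1 true — at least one ✓
  (2) {busy, idle, open, key}: 1/4 true — not all ✓
  (3) {busy, open, idle}: 0 true — none ✓
  (4) {key, idle, busy}: 1 true — at least one ✓
  (5) {busy, open, idle}: 0/3 true — not all ✓
  (6) {idle, busy}: 0 true — none ✓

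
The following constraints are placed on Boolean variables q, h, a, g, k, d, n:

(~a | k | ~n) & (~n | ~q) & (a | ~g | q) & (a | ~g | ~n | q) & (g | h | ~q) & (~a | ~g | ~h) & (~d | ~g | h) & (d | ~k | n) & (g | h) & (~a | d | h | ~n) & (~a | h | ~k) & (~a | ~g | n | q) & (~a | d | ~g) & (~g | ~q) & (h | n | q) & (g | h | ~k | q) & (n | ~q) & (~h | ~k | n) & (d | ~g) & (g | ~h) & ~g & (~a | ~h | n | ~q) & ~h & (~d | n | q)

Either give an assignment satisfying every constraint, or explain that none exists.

Case h = True:
  Clause (~h) is falsified — contradiction.
Case h = False:
  (g | h) forces g = True.
  Clause (~g) is falsified — contradiction.
Both cases fail, so the formula is unsatisfiable.

No satisfying assignment exists.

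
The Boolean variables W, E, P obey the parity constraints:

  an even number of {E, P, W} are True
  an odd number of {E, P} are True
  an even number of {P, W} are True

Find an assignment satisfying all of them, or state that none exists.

W = True; E = False; P = True

{E, P, W}: 2 true → even ✓
{E, P}: 1 true → odd ✓
{P, W}: 2 true → even ✓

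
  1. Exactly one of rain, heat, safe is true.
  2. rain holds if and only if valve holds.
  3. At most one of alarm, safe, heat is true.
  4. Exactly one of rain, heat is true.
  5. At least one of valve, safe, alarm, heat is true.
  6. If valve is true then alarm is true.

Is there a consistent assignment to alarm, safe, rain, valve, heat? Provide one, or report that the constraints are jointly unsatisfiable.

alarm: False, safe: False, rain: False, valve: False, heat: True

  (1) {rain, heat, safe}: 1 true — exactly one ✓
  (2) rain=F, valve=F — same ✓
  (3) {alarm, safe, heat}: 1 true — at most one ✓
  (4) {rain, heat}: 1 true — exactly one ✓
  (5) {valve, safe, alarm, heat}: 1 true — at least one ✓
  (6) valve=F ⇒ alarm: vacuous ✓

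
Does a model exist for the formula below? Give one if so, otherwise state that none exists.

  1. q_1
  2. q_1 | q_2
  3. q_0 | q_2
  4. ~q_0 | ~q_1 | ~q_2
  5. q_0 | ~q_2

q_0: True; q_1: True; q_2: False

Unit clause (q_1) forces q_1 = True.
Try q_0 = False:
  (q_0 | q_2) forces q_2 = True.
  clause (q_0 | ~q_2) is falsified — backtrack.
So q_0 = True.
  then (~q_0 | ~q_1 | ~q_2) forces q_2 = False.
Check each clause:
  (q_1): q_1 holds.
  (q_1 | q_2): q_1 holds.
  (q_0 | q_2): q_0 holds.
  (~q_0 | ~q_1 | ~q_2): ~q_2 holds.
  (q_0 | ~q_2): q_0 holds.
All clauses satisfied.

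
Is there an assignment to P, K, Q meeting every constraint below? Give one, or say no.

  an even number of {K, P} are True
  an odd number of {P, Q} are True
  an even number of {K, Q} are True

Unsatisfiable — no assignment works.

Adding constraints 1, 2, 3 mod 2: every variable appears an even number of times on the left, so the left side is 0.
But the right sides sum to 1 (mod 2). 0 ≠ 1 — the system is inconsistent.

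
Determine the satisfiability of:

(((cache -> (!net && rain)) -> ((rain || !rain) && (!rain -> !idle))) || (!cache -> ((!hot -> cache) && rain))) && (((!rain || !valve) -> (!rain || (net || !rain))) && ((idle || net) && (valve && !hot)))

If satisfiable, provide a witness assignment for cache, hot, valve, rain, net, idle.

cache: False, hot: False, valve: True, rain: True, net: True, idle: True

  ((cache -> (!net && rain)) -> ((rain || !rain) && (!rain -> !idle))) || (!cache -> ((!hot -> cache) && rain)) = True
    (cache -> (!net && rain)) -> ((rain || !rain) && (!rain -> !idle)) = True
      cache -> (!net && rain) = True
        !net && rain = False
          !net = False
      (rain || !rain) && (!rain -> !idle) = True
        rain || !rain = True
          !rain = False
        !rain -> !idle = True
          !rain = False
          !idle = False
    !cache -> ((!hot -> cache) && rain) = False
      !cache = True
      (!hot -> cache) && rain = False
        !hot -> cache = False
          !hot = True
  ((!rain || !valve) -> (!rain || (net || !rain))) && ((idle || net) && (valve && !hot)) = True
    (!rain || !valve) -> (!rain || (net || !rain)) = True
      !rain || !valve = False
        !rain = False
        !valve = False
      !rain || (net || !rain) = True
        !rain = False
        net || !rain = True
          !rain = False
    (idle || net) && (valve && !hot) = True
      idle || net = True
      valve && !hot = True
        !hot = True
Both conjuncts True, so the formula holds.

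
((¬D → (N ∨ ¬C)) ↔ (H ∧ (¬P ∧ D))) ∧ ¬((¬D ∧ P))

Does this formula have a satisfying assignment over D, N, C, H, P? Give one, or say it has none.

D=T, N=F, C=T, H=T, P=F

  (¬D → (N ∨ ¬C)) ↔ (H ∧ (¬P ∧ D)) = True
    ¬D → (N ∨ ¬C) = True
      ¬D = False
      N ∨ ¬C = False
        ¬C = False
    H ∧ (¬P ∧ D) = True
      ¬P ∧ D = True
        ¬P = True
  ¬((¬D ∧ P)) = True
    ¬D ∧ P = False
      ¬D = False
Both conjuncts True, so the formula holds.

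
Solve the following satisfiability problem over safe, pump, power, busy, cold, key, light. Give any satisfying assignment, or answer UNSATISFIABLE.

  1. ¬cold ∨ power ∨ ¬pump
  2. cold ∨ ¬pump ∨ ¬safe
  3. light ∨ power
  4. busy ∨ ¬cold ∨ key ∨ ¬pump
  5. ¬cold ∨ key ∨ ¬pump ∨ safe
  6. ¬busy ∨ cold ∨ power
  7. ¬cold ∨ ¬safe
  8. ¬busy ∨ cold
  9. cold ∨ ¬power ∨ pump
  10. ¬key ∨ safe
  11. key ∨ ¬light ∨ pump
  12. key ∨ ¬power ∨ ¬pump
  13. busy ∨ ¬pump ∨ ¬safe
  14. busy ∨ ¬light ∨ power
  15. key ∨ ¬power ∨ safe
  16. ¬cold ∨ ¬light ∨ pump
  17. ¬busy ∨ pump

Case safe = True:
  (¬cold ∨ ¬safe) forces cold = False.
  (cold ∨ ¬pump ∨ ¬safe) forces pump = False.
  (¬busy ∨ cold) forces busy = False.
  (cold ∨ ¬power ∨ pump) forces power = False.
  (light ∨ power) forces light = True.
  Clause (busy ∨ ¬light ∨ power) is falsified — contradiction.
Case safe = False:
  (¬key ∨ safe) forces key = False.
  (key ∨ ¬power ∨ safe) forces power = False.
  (light ∨ power) forces light = True.
  (key ∨ ¬light ∨ pump) forces pump = True.
  (¬cold ∨ power ∨ ¬pump) forces cold = False.
  (¬busy ∨ cold ∨ power) forces busy = False.
  Clause (busy ∨ ¬light ∨ power) is falsified — contradiction.
Both cases fail, so the formula is unsatisfiable.

Unsatisfiable — no assignment works.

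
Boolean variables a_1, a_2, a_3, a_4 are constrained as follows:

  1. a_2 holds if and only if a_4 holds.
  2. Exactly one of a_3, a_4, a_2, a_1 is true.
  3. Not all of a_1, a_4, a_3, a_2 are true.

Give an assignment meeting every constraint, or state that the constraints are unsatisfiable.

a_1=F; a_2=F; a_3=T; a_4=F

  (1) a_2=F, a_4=F — same ✓
  (2) {a_3, a_4, a_2, a_1}: 1 true — exactly one ✓
  (3) {a_1, a_4, a_3, a_2}: 1/4 true — not all ✓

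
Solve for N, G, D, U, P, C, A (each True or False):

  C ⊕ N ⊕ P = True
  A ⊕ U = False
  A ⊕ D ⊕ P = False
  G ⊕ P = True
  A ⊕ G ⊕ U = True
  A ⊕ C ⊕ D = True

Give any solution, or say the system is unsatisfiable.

N = False, G = True, D = False, U = False, P = False, C = True, A = False

C ⊕ N ⊕ P = T ⊕ F ⊕ F = True ✓
A ⊕ U = F ⊕ F = False ✓
A ⊕ D ⊕ P = F ⊕ F ⊕ F = False ✓
G ⊕ P = T ⊕ F = True ✓
A ⊕ G ⊕ U = F ⊕ T ⊕ F = True ✓
A ⊕ C ⊕ D = F ⊕ T ⊕ F = True ✓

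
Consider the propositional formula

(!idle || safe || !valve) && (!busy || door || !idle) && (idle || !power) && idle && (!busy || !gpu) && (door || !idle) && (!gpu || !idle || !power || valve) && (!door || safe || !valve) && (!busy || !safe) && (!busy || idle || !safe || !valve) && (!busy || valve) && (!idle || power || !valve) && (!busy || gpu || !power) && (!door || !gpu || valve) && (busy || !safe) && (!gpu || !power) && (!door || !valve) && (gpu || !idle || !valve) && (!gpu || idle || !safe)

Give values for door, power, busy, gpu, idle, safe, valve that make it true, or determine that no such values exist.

Unit clause (idle) forces idle = True.
In (door || !idle) only door is left, so door = True.
In (!door || !valve) only !valve is left, so valve = False.
In (!busy || valve) only !busy is left, so busy = False.
In (!door || !gpu || valve) only !gpu is left, so gpu = False.
In (busy || !safe) only !safe is left, so safe = False.
Set power = True.
All clauses satisfied.

door: True; power: True; busy: False; gpu: False; idle: True; safe: False; valve: False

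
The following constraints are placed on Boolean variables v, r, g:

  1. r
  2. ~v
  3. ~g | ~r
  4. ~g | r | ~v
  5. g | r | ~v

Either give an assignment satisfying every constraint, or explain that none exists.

v: False, r: True, g: False

Unit clause (r) forces r = True.
Unit clause (~v) forces v = False.
In (~g | ~r) only ~g is left, so g = False.
Check each clause:
  (r): r holds.
  (~v): ~v holds.
  (~g | ~r): ~g holds.
  (~g | r | ~v): ~g holds.
  (g | r | ~v): r holds.
All clauses satisfied.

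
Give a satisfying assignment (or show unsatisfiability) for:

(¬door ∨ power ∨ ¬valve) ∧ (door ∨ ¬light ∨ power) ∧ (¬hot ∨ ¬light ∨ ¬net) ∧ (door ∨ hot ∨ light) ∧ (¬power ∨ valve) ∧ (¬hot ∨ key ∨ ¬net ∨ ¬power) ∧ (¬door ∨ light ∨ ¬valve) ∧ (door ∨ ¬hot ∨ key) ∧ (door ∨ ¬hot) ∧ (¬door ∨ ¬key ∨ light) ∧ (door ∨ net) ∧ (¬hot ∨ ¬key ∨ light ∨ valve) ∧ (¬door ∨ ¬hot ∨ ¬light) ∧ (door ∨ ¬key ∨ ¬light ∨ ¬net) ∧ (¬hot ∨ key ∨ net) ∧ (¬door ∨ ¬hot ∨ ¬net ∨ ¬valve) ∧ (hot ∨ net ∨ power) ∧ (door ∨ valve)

key=F, power=F, valve=F, light=F, hot=F, net=T, door=T

Set key = False.
Set power = False.
Try valve = True:
  (¬door ∨ power ∨ ¬valve) forces door = False.
  (door ∨ ¬light ∨ power) forces light = False.
  (door ∨ hot ∨ light) forces hot = True.
  clause (door ∨ ¬hot ∨ key) is falsified — backtrack.
So valve = False.
  then (door ∨ valve) forces door = True.
Set light = False.
Set hot = False.
  then (hot ∨ net ∨ power) forces net = True.
All clauses satisfied.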